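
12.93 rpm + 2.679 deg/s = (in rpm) 13.38. Check: 1 rpm = 0.10471976 rad/s, so 12.93 rpm = 12.93 * 0.10471976 = 1.3540264 rad/s. 1 deg/s = 0.017453293 rad/s, so 2.679 deg/s = 2.679 * 0.017453293 = 0.046757371 rad/s. Sum: 1.3540264 + 0.046757371 = 1.4007838 rad/s. 1 rpm = 0.10471976 rad/s, so 1.4007838 rad/s = 1.4007838 / 0.10471976 = 13.3765 rpm ≈ 13.38 rpm (4 s.f.).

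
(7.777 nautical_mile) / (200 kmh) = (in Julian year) 8.215e-06. Check: 1 nautical_mile = 1852 m, so 7.777 nautical_mile = 7.777 * 1852 = 14403.004 m. 1 kmh = 0.27777778 m/s, so 200 kmh = 200 * 0.27777778 = 55.555556 m/s. Combine: 14403.004 m / 55.555556 m/s = 259.25407 s. 1 Julian year = 31557600 s, so 259.25407 s = 259.25407 / 31557600 = 8.2152658e-06 Julian year ≈ 8.215e-06 Julian year (4 s.f.).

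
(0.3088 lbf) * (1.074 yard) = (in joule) 1.349. Check: 1 lbf = 4.4482216 N, so 0.3088 lbf = 0.3088 * 4.4482216 = 1.3736108 N. 1 yard = 0.9144 m, so 1.074 yard = 1.074 * 0.9144 = 0.9820656 m. Combine: 1.3736108 N * 0.9820656 m = 1.3489759 J. 1.3489759 J = 1.3489759 joule ≈ 1.349 joule (4 s.f.).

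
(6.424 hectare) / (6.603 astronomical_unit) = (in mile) 1 hectare = 10000 m^2, so 6.424 hectare = 6.424 * 10000 = 64240 m^2. 1 astronomical_unit = 1.4959787e+11 m, so 6.603 astronomical_unit = 6.603 * 1.4959787e+11 = 9.8779474e+11 m. Combine: 64240 m^2 / 9.8779474e+11 m = 6.5033754e-08 m. 1 mile = 1609.344 m, so 6.5033754e-08 m = 6.5033754e-08 / 1609.344 = 4.0410101e-11 mile ≈ 4.041e-11 mile (4 s.f.). Final answer: 4.041e-11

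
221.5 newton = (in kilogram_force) 22.59. Check: 221.5 newton = 221.5 N. 1 kilogram_force = 9.80665 N, so 221.5 N = 221.5 / 9.80665 = 22.586714 kilogram_force ≈ 22.59 kilogram_force (4 s.f.).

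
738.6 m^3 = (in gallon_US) 1 gallon_US = 0.0037854118 m^3, so 738.6 m^3 = 738.6 / 0.0037854118 = 195117.48 gallon_US ≈ 1.951e+05 gallon_US (4 s.f.). Final answer: 1.951e+05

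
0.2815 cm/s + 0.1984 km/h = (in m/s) 1 cm/s = 0.01 m/s, so 0.2815 cm/s = 0.2815 * 0.01 = 0.002815 m/s. 1 km/h = 0.27777778 m/s, so 0.1984 km/h = 0.1984 * 0.27777778 = 0.055111111 m/s. Sum: 0.002815 + 0.055111111 = 0.057926111 m/s. Result: 0.057926111 m/s ≈ 0.05793 m/s (4 s.f.). Final answer: 0.05793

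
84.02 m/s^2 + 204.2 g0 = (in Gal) 2.087e+05. Check: 84.02 m/s^2 is already in m/s^2. 1 g0 = 9.80665 m/s^2, so 204.2 g0 = 204.2 * 9.80665 = 2002.5179 m/s^2. Sum: 84.02 + 2002.5179 = 2086.5379 m/s^2. 1 Gal = 0.01 m/s^2, so 2086.5379 m/s^2 = 2086.5379 / 0.01 = 208653.79 Gal ≈ 2.087e+05 Gal (4 s.f.).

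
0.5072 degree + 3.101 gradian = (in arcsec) 1 degree = 0.017453293 rad, so 0.5072 degree = 0.5072 * 0.017453293 = 0.00885231 rad. 1 gradian = 0.015707963 rad, so 3.101 gradian = 3.101 * 0.015707963 = 0.048710394 rad. Sum: 0.00885231 + 0.048710394 = 0.057562704 rad. 1 arcsec = 4.8481368e-06 rad, so 0.057562704 rad = 0.057562704 / 4.8481368e-06 = 11873.16 arcsec ≈ 1.187e+04 arcsec (4 s.f.). Final answer: 1.187e+04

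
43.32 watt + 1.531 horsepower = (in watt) 43.32 watt = 43.32 W. 1 horsepower = 745.69987 W, so 1.531 horsepower = 1.531 * 745.69987 = 1141.6665 W. Sum: 43.32 + 1141.6665 = 1184.9865 W. 1184.9865 W = 1184.9865 watt ≈ 1185 watt (4 s.f.). Final answer: 1185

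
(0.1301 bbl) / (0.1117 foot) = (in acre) 1 bbl = 0.15898729 m^3, so 0.1301 bbl = 0.1301 * 0.15898729 = 0.020684247 m^3. 1 foot = 0.3048 m, so 0.1117 foot = 0.1117 * 0.3048 = 0.03404616 m. Combine: 0.020684247 m^3 / 0.03404616 m = 0.60753539 m^2. 1 acre = 4046.8564 m^2, so 0.60753539 m^2 = 0.60753539 / 4046.8564 = 0.00015012526 acre ≈ 0.0001501 acre (4 s.f.). Final answer: 0.0001501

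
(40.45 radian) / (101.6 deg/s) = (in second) 40.45 radian = 40.45 rad. 1 deg/s = 0.017453293 rad/s, so 101.6 deg/s = 101.6 * 0.017453293 = 1.7732545 rad/s. Combine: 40.45 rad / 1.7732545 rad/s = 22.811164 s. 22.811164 s = 22.811164 second ≈ 22.81 second (4 s.f.). Final answer: 22.81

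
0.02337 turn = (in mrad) 146.8. Check: 1 turn = 6.2831853 rad, so 0.02337 turn = 0.02337 * 6.2831853 = 0.14683804 rad. 1 mrad = 0.001 rad, so 0.14683804 rad = 0.14683804 / 0.001 = 146.83804 mrad ≈ 146.8 mrad (4 s.f.).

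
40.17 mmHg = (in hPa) 53.56. Check: 1 mmHg = 133.32237 Pa, so 40.17 mmHg = 40.17 * 133.32237 = 5355.5595 Pa. 1 hPa = 100 Pa, so 5355.5595 Pa = 5355.5595 / 100 = 53.555595 hPa ≈ 53.56 hPa (4 s.f.).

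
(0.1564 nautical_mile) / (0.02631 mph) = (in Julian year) 1 nautical_mile = 1852 m, so 0.1564 nautical_mile = 0.1564 * 1852 = 289.6528 m. 1 mph = 0.44704 m/s, so 0.02631 mph = 0.02631 * 0.44704 = 0.011761622 m/s. Combine: 289.6528 m / 0.011761622 m/s = 24626.943 s. 1 Julian year = 31557600 s, so 24626.943 s = 24626.943 / 31557600 = 0.00078038072 Julian year ≈ 0.0007804 Julian year (4 s.f.). Final answer: 0.0007804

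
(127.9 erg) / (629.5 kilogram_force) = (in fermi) 1 erg = 1e-07 J, so 127.9 erg = 127.9 * 1e-07 = 1.279e-05 J. 1 kilogram_force = 9.80665 N, so 629.5 kilogram_force = 629.5 * 9.80665 = 6173.2862 N. Combine: 1.279e-05 J / 6173.2862 N = 2.0718301e-09 m. 1 fermi = 1e-15 m, so 2.0718301e-09 m = 2.0718301e-09 / 1e-15 = 2071830.1 fermi ≈ 2.072e+06 fermi (4 s.f.). Final answer: 2.072e+06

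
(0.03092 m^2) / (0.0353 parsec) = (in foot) 0.03092 m^2 is already in m^2. 1 parsec = 3.0856776e+16 m, so 0.0353 parsec = 0.0353 * 3.0856776e+16 = 1.0892442e+15 m. Combine: 0.03092 m^2 / 1.0892442e+15 m = 2.8386656e-17 m. 1 foot = 0.3048 m, so 2.8386656e-17 m = 2.8386656e-17 / 0.3048 = 9.3132073e-17 foot ≈ 9.313e-17 foot (4 s.f.). Final answer: 9.313e-17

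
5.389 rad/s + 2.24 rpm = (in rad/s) 5.624. Check: 5.389 rad/s is already in rad/s. 1 rpm = 0.10471976 rad/s, so 2.24 rpm = 2.24 * 0.10471976 = 0.23457225 rad/s. Sum: 5.389 + 0.23457225 = 5.6235723 rad/s. Result: 5.6235723 rad/s ≈ 5.624 rad/s (4 s.f.).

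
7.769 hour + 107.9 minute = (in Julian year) 1 hour = 3600 s, so 7.769 hour = 7.769 * 3600 = 27968.4 s. 1 minute = 60 s, so 107.9 minute = 107.9 * 60 = 6474 s. Sum: 27968.4 + 6474 = 34442.4 s. 1 Julian year = 31557600 s, so 34442.4 s = 34442.4 / 31557600 = 0.0010914138 Julian year ≈ 0.001091 Julian year (4 s.f.). Final answer: 0.001091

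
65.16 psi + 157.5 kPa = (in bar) 6.068. Check: 1 psi = 6894.7573 Pa, so 65.16 psi = 65.16 * 6894.7573 = 449262.39 Pa. 1 kPa = 1000 Pa, so 157.5 kPa = 157.5 * 1000 = 157500 Pa. Sum: 449262.39 + 157500 = 606762.39 Pa. 1 bar = 100000 Pa, so 606762.39 Pa = 606762.39 / 100000 = 6.0676239 bar ≈ 6.068 bar (4 s.f.).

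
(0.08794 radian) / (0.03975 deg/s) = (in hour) 0.03521. Check: 0.08794 radian = 0.08794 rad. 1 deg/s = 0.017453293 rad/s, so 0.03975 deg/s = 0.03975 * 0.017453293 = 0.00069376838 rad/s. Combine: 0.08794 rad / 0.00069376838 rad/s = 126.757 s. 1 hour = 3600 s, so 126.757 s = 126.757 / 3600 = 0.035210278 hour ≈ 0.03521 hour (4 s.f.).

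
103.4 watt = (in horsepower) 0.1387. Check: 103.4 watt = 103.4 W. 1 horsepower = 745.69987 W, so 103.4 W = 103.4 / 745.69987 = 0.13866168 horsepower ≈ 0.1387 horsepower (4 s.f.).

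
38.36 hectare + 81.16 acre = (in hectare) 71.2. Check: 1 hectare = 10000 m^2, so 38.36 hectare = 38.36 * 10000 = 383600 m^2. 1 acre = 4046.8564 m^2, so 81.16 acre = 81.16 * 4046.8564 = 328442.87 m^2. Sum: 383600 + 328442.87 = 712042.87 m^2. 1 hectare = 10000 m^2, so 712042.87 m^2 = 712042.87 / 10000 = 71.204287 hectare ≈ 71.2 hectare (4 s.f.).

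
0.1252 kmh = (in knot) 1 kmh = 0.27777778 m/s, so 0.1252 kmh = 0.1252 * 0.27777778 = 0.034777778 m/s. 1 knot = 0.51444444 m/s, so 0.034777778 m/s = 0.034777778 / 0.51444444 = 0.067602592 knot ≈ 0.0676 knot (4 s.f.). Final answer: 0.0676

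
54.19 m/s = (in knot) 105.3. Check: 1 knot = 0.51444444 m/s, so 54.19 m/s = 54.19 / 0.51444444 = 105.33693 knot ≈ 105.3 knot (4 s.f.).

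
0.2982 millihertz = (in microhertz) 298.2. Check: 1 millihertz = 0.001 Hz, so 0.2982 millihertz = 0.2982 * 0.001 = 0.0002982 Hz. 1 microhertz = 1e-06 Hz, so 0.0002982 Hz = 0.0002982 / 1e-06 = 298.2 microhertz.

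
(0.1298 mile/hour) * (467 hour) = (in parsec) 3.161e-12. Check: 1 mile/hour = 0.44704 m/s, so 0.1298 mile/hour = 0.1298 * 0.44704 = 0.058025792 m/s. 1 hour = 3600 s, so 467 hour = 467 * 3600 = 1681200 s. Combine: 0.058025792 m/s * 1681200 s = 97552.962 m. 1 parsec = 3.0856776e+16 m, so 97552.962 m = 97552.962 / 3.0856776e+16 = 3.1614762e-12 parsec ≈ 3.161e-12 parsec (4 s.f.).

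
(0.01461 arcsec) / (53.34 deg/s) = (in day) 1 arcsec = 4.8481368e-06 rad, so 0.01461 arcsec = 0.01461 * 4.8481368e-06 = 7.0831279e-08 rad. 1 deg/s = 0.017453293 rad/s, so 53.34 deg/s = 53.34 * 0.017453293 = 0.93095862 rad/s. Combine: 7.0831279e-08 rad / 0.93095862 rad/s = 7.6084239e-08 s. 1 day = 86400 s, so 7.6084239e-08 s = 7.6084239e-08 / 86400 = 8.8060462e-13 day ≈ 8.806e-13 day (4 s.f.). Final answer: 8.806e-13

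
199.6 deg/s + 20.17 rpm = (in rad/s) 5.596. Check: 1 deg/s = 0.017453293 rad/s, so 199.6 deg/s = 199.6 * 0.017453293 = 3.4836772 rad/s. 1 rpm = 0.10471976 rad/s, so 20.17 rpm = 20.17 * 0.10471976 = 2.1121975 rad/s. Sum: 3.4836772 + 2.1121975 = 5.5958746 rad/s. Result: 5.5958746 rad/s ≈ 5.596 rad/s (4 s.f.).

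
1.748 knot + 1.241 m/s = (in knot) 4.16. Check: 1 knot = 0.51444444 m/s, so 1.748 knot = 1.748 * 0.51444444 = 0.89924889 m/s. 1.241 m/s is already in m/s. Sum: 0.89924889 + 1.241 = 2.1402489 m/s. 1 knot = 0.51444444 m/s, so 2.1402489 m/s = 2.1402489 / 0.51444444 = 4.160311 knot ≈ 4.16 knot (4 s.f.).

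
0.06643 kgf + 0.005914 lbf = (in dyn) 1 kgf = 9.80665 N, so 0.06643 kgf = 0.06643 * 9.80665 = 0.65145576 N. 1 lbf = 4.4482216 N, so 0.005914 lbf = 0.005914 * 4.4482216 = 0.026306783 N. Sum: 0.65145576 + 0.026306783 = 0.67776254 N. 1 dyn = 1e-05 N, so 0.67776254 N = 0.67776254 / 1e-05 = 67776.254 dyn ≈ 6.778e+04 dyn (4 s.f.). Final answer: 6.778e+04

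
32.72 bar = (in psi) 474.6. Check: 1 bar = 100000 Pa, so 32.72 bar = 32.72 * 100000 = 3272000 Pa. 1 psi = 6894.7573 Pa, so 3272000 Pa = 3272000 / 6894.7573 = 474.56348 psi ≈ 474.6 psi (4 s.f.).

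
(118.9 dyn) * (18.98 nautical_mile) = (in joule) 1 dyn = 1e-05 N, so 118.9 dyn = 118.9 * 1e-05 = 0.001189 N. 1 nautical_mile = 1852 m, so 18.98 nautical_mile = 18.98 * 1852 = 35150.96 m. Combine: 0.001189 N * 35150.96 m = 41.794491 J. 41.794491 J = 41.794491 joule ≈ 41.79 joule (4 s.f.). Final answer: 41.79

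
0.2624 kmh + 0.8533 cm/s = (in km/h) 0.2931. Check: 1 kmh = 0.27777778 m/s, so 0.2624 kmh = 0.2624 * 0.27777778 = 0.072888889 m/s. 1 cm/s = 0.01 m/s, so 0.8533 cm/s = 0.8533 * 0.01 = 0.008533 m/s. Sum: 0.072888889 + 0.008533 = 0.081421889 m/s. 1 km/h = 0.27777778 m/s, so 0.081421889 m/s = 0.081421889 / 0.27777778 = 0.2931188 km/h ≈ 0.2931 km/h (4 s.f.).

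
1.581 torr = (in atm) 0.00208. Check: 1 torr = 133.32237 Pa, so 1.581 torr = 1.581 * 133.32237 = 210.78266 Pa. 1 atm = 101325 Pa, so 210.78266 Pa = 210.78266 / 101325 = 0.0020802632 atm ≈ 0.00208 atm (4 s.f.).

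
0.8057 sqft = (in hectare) 7.485e-06. Check: 1 sqft = 0.09290304 m^2, so 0.8057 sqft = 0.8057 * 0.09290304 = 0.074851979 m^2. 1 hectare = 10000 m^2, so 0.074851979 m^2 = 0.074851979 / 10000 = 7.4851979e-06 hectare ≈ 7.485e-06 hectare (4 s.f.).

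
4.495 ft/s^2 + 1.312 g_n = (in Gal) 1424. Check: 1 ft/s^2 = 0.3048 m/s^2, so 4.495 ft/s^2 = 4.495 * 0.3048 = 1.370076 m/s^2. 1 g_n = 9.80665 m/s^2, so 1.312 g_n = 1.312 * 9.80665 = 12.866325 m/s^2. Sum: 1.370076 + 12.866325 = 14.236401 m/s^2. 1 Gal = 0.01 m/s^2, so 14.236401 m/s^2 = 14.236401 / 0.01 = 1423.6401 Gal ≈ 1424 Gal (4 s.f.).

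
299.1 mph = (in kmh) 481.4. Check: 1 mph = 0.44704 m/s, so 299.1 mph = 299.1 * 0.44704 = 133.70966 m/s. 1 kmh = 0.27777778 m/s, so 133.70966 m/s = 133.70966 / 0.27777778 = 481.35479 kmh ≈ 481.4 kmh (4 s.f.).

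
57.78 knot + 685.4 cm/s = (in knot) 1 knot = 0.51444444 m/s, so 57.78 knot = 57.78 * 0.51444444 = 29.7246 m/s. 1 cm/s = 0.01 m/s, so 685.4 cm/s = 685.4 * 0.01 = 6.854 m/s. Sum: 29.7246 + 6.854 = 36.5786 m/s. 1 knot = 0.51444444 m/s, so 36.5786 m/s = 36.5786 / 0.51444444 = 71.10311 knot ≈ 71.1 knot (4 s.f.). Final answer: 71.1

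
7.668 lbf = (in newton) 34.11. Check: 1 lbf = 4.4482216 N, so 7.668 lbf = 7.668 * 4.4482216 = 34.108963 N. 34.108963 N = 34.108963 newton ≈ 34.11 newton (4 s.f.).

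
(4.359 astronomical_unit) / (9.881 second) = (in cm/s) 1 astronomical_unit = 1.4959787e+11 m, so 4.359 astronomical_unit = 4.359 * 1.4959787e+11 = 6.5209712e+11 m. 9.881 second = 9.881 s. Combine: 6.5209712e+11 m / 9.881 s = 6.5995053e+10 m/s. 1 cm/s = 0.01 m/s, so 6.5995053e+10 m/s = 6.5995053e+10 / 0.01 = 6.5995053e+12 cm/s ≈ 6.6e+12 cm/s (4 s.f.). Final answer: 6.6e+12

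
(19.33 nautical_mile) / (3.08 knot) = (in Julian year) 1 nautical_mile = 1852 m, so 19.33 nautical_mile = 19.33 * 1852 = 35799.16 m. 1 knot = 0.51444444 m/s, so 3.08 knot = 3.08 * 0.51444444 = 1.5844889 m/s. Combine: 35799.16 m / 1.5844889 m/s = 22593.506 s. 1 Julian year = 31557600 s, so 22593.506 s = 22593.506 / 31557600 = 0.00071594502 Julian year ≈ 0.0007159 Julian year (4 s.f.). Final answer: 0.0007159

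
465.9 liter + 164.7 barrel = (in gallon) 7040. Check: 1 liter = 0.001 m^3, so 465.9 liter = 465.9 * 0.001 = 0.4659 m^3. 1 barrel = 0.15898729 m^3, so 164.7 barrel = 164.7 * 0.15898729 = 26.185207 m^3. Sum: 0.4659 + 26.185207 = 26.651107 m^3. 1 gallon = 0.0037854118 m^3, so 26.651107 m^3 = 26.651107 / 0.0037854118 = 7040.4778 gallon ≈ 7040 gallon (4 s.f.).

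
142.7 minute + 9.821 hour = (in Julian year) 0.001392. Check: 1 minute = 60 s, so 142.7 minute = 142.7 * 60 = 8562 s. 1 hour = 3600 s, so 9.821 hour = 9.821 * 3600 = 35355.6 s. Sum: 8562 + 35355.6 = 43917.6 s. 1 Julian year = 31557600 s, so 43917.6 s = 43917.6 / 31557600 = 0.0013916648 Julian year ≈ 0.001392 Julian year (4 s.f.).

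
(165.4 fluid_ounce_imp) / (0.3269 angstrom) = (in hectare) 1.438e+04. Check: 1 fluid_ounce_imp = 2.8413063e-05 m^3, so 165.4 fluid_ounce_imp = 165.4 * 2.8413063e-05 = 0.0046995205 m^3. 1 angstrom = 1e-10 m, so 0.3269 angstrom = 0.3269 * 1e-10 = 3.269e-11 m. Combine: 0.0046995205 m^3 / 3.269e-11 m = 1.4376019e+08 m^2. 1 hectare = 10000 m^2, so 1.4376019e+08 m^2 = 1.4376019e+08 / 10000 = 14376.019 hectare ≈ 1.438e+04 hectare (4 s.f.).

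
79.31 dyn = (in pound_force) 1 dyn = 1e-05 N, so 79.31 dyn = 79.31 * 1e-05 = 0.0007931 N. 1 pound_force = 4.4482216 N, so 0.0007931 N = 0.0007931 / 4.4482216 = 0.00017829597 pound_force ≈ 0.0001783 pound_force (4 s.f.). Final answer: 0.0001783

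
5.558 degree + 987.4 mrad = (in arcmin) 1 degree = 0.017453293 rad, so 5.558 degree = 5.558 * 0.017453293 = 0.0970054 rad. 1 mrad = 0.001 rad, so 987.4 mrad = 987.4 * 0.001 = 0.9874 rad. Sum: 0.0970054 + 0.9874 = 1.0844054 rad. 1 arcmin = 0.00029088821 rad, so 1.0844054 rad = 1.0844054 / 0.00029088821 = 3727.9112 arcmin ≈ 3728 arcmin (4 s.f.). Final answer: 3728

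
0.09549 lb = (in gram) 43.31. Check: 1 lb = 0.45359237 kg, so 0.09549 lb = 0.09549 * 0.45359237 = 0.043313535 kg. 1 gram = 0.001 kg, so 0.043313535 kg = 0.043313535 / 0.001 = 43.313535 gram ≈ 43.31 gram (4 s.f.).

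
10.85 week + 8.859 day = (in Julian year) 0.2322. Check: 1 week = 604800 s, so 10.85 week = 10.85 * 604800 = 6562080 s. 1 day = 86400 s, so 8.859 day = 8.859 * 86400 = 765417.6 s. Sum: 6562080 + 765417.6 = 7327497.6 s. 1 Julian year = 31557600 s, so 7327497.6 s = 7327497.6 / 31557600 = 0.23219439 Julian year ≈ 0.2322 Julian year (4 s.f.).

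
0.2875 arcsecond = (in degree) 7.986e-05. Check: 1 arcsecond = 4.8481368e-06 rad, so 0.2875 arcsecond = 0.2875 * 4.8481368e-06 = 1.3938393e-06 rad. 1 degree = 0.017453293 rad, so 1.3938393e-06 rad = 1.3938393e-06 / 0.017453293 = 7.9861111e-05 degree ≈ 7.986e-05 degree (4 s.f.).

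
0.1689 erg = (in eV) 1.054e+11. Check: 1 erg = 1e-07 J, so 0.1689 erg = 0.1689 * 1e-07 = 1.689e-08 J. 1 eV = 1.6021766e-19 J, so 1.689e-08 J = 1.689e-08 / 1.6021766e-19 = 1.0541909e+11 eV ≈ 1.054e+11 eV (4 s.f.).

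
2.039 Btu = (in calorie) 1 Btu = 1055.0559 J, so 2.039 Btu = 2.039 * 1055.0559 = 2151.2589 J. 1 calorie = 4.184 J, so 2151.2589 J = 2151.2589 / 4.184 = 514.16321 calorie ≈ 514.2 calorie (4 s.f.). Final answer: 514.2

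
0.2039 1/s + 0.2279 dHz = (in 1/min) 13.6. Check: 0.2039 1/s = 0.2039 Hz. 1 dHz = 0.1 Hz, so 0.2279 dHz = 0.2279 * 0.1 = 0.02279 Hz. Sum: 0.2039 + 0.02279 = 0.22669 Hz. 1 1/min = 0.016666667 Hz, so 0.22669 Hz = 0.22669 / 0.016666667 = 13.6014 1/min ≈ 13.6 1/min (4 s.f.).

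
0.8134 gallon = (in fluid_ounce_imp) 1 gallon = 0.0037854118 m^3, so 0.8134 gallon = 0.8134 * 0.0037854118 = 0.0030790539 m^3. 1 fluid_ounce_imp = 2.8413063e-05 m^3, so 0.0030790539 m^3 = 0.0030790539 / 2.8413063e-05 = 108.36755 fluid_ounce_imp ≈ 108.4 fluid_ounce_imp (4 s.f.). Final answer: 108.4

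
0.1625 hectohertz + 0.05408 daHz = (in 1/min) 1007. Check: 1 hectohertz = 100 Hz, so 0.1625 hectohertz = 0.1625 * 100 = 16.25 Hz. 1 daHz = 10 Hz, so 0.05408 daHz = 0.05408 * 10 = 0.5408 Hz. Sum: 16.25 + 0.5408 = 16.7908 Hz. 1 1/min = 0.016666667 Hz, so 16.7908 Hz = 16.7908 / 0.016666667 = 1007.448 1/min ≈ 1007 1/min (4 s.f.).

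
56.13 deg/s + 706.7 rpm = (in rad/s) 74.99. Check: 1 deg/s = 0.017453293 rad/s, so 56.13 deg/s = 56.13 * 0.017453293 = 0.97965331 rad/s. 1 rpm = 0.10471976 rad/s, so 706.7 rpm = 706.7 * 0.10471976 = 74.005451 rad/s. Sum: 0.97965331 + 74.005451 = 74.985104 rad/s. Result: 74.985104 rad/s ≈ 74.99 rad/s (4 s.f.).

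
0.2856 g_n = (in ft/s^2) 9.189. Check: 1 g_n = 9.80665 m/s^2, so 0.2856 g_n = 0.2856 * 9.80665 = 2.8007792 m/s^2. 1 ft/s^2 = 0.3048 m/s^2, so 2.8007792 m/s^2 = 2.8007792 / 0.3048 = 9.1889083 ft/s^2 ≈ 9.189 ft/s^2 (4 s.f.).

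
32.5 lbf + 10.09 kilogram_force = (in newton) 1 lbf = 4.4482216 N, so 32.5 lbf = 32.5 * 4.4482216 = 144.5672 N. 1 kilogram_force = 9.80665 N, so 10.09 kilogram_force = 10.09 * 9.80665 = 98.949098 N. Sum: 144.5672 + 98.949098 = 243.5163 N. 243.5163 N = 243.5163 newton ≈ 243.5 newton (4 s.f.). Final answer: 243.5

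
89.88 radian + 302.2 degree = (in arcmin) 89.88 radian = 89.88 rad. 1 degree = 0.017453293 rad, so 302.2 degree = 302.2 * 0.017453293 = 5.274385 rad. Sum: 89.88 + 5.274385 = 95.154385 rad. 1 arcmin = 0.00029088821 rad, so 95.154385 rad = 95.154385 / 0.00029088821 = 327116.68 arcmin ≈ 3.271e+05 arcmin (4 s.f.). Final answer: 3.271e+05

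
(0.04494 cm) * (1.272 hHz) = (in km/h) 1 cm = 0.01 m, so 0.04494 cm = 0.04494 * 0.01 = 0.0004494 m. 1 hHz = 100 Hz, so 1.272 hHz = 1.272 * 100 = 127.2 Hz. Combine: 0.0004494 m * 127.2 Hz = 0.05716368 m/s. 1 km/h = 0.27777778 m/s, so 0.05716368 m/s = 0.05716368 / 0.27777778 = 0.20578925 km/h ≈ 0.2058 km/h (4 s.f.). Final answer: 0.2058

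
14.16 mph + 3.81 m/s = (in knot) 1 mph = 0.44704 m/s, so 14.16 mph = 14.16 * 0.44704 = 6.3300864 m/s. 3.81 m/s is already in m/s. Sum: 6.3300864 + 3.81 = 10.140086 m/s. 1 knot = 0.51444444 m/s, so 10.140086 m/s = 10.140086 / 0.51444444 = 19.710751 knot ≈ 19.71 knot (4 s.f.). Final answer: 19.71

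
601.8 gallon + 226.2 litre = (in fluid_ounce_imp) 1 gallon = 0.0037854118 m^3, so 601.8 gallon = 601.8 * 0.0037854118 = 2.2780608 m^3. 1 litre = 0.001 m^3, so 226.2 litre = 226.2 * 0.001 = 0.2262 m^3. Sum: 2.2780608 + 0.2262 = 2.5042608 m^3. 1 fluid_ounce_imp = 2.8413063e-05 m^3, so 2.5042608 m^3 = 2.5042608 / 2.8413063e-05 = 88137.659 fluid_ounce_imp ≈ 8.814e+04 fluid_ounce_imp (4 s.f.). Final answer: 8.814e+04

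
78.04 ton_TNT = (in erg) 3.265e+18. Check: 1 ton_TNT = 4.184e+09 J, so 78.04 ton_TNT = 78.04 * 4.184e+09 = 3.2651936e+11 J. 1 erg = 1e-07 J, so 3.2651936e+11 J = 3.2651936e+11 / 1e-07 = 3.2651936e+18 erg ≈ 3.265e+18 erg (4 s.f.).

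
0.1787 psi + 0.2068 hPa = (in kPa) 1.253. Check: 1 psi = 6894.7573 Pa, so 0.1787 psi = 0.1787 * 6894.7573 = 1232.0931 Pa. 1 hPa = 100 Pa, so 0.2068 hPa = 0.2068 * 100 = 20.68 Pa. Sum: 1232.0931 + 20.68 = 1252.7731 Pa. 1 kPa = 1000 Pa, so 1252.7731 Pa = 1252.7731 / 1000 = 1.2527731 kPa ≈ 1.253 kPa (4 s.f.).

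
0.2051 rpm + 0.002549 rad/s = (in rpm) 1 rpm = 0.10471976 rad/s, so 0.2051 rpm = 0.2051 * 0.10471976 = 0.021478022 rad/s. 0.002549 rad/s is already in rad/s. Sum: 0.021478022 + 0.002549 = 0.024027022 rad/s. 1 rpm = 0.10471976 rad/s, so 0.024027022 rad/s = 0.024027022 / 0.10471976 = 0.22944116 rpm ≈ 0.2294 rpm (4 s.f.). Final answer: 0.2294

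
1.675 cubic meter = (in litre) 1.675 cubic meter = 1.675 m^3. 1 litre = 0.001 m^3, so 1.675 m^3 = 1.675 / 0.001 = 1675 litre. Final answer: 1675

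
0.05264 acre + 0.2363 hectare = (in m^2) 2576. Check: 1 acre = 4046.8564 m^2, so 0.05264 acre = 0.05264 * 4046.8564 = 213.02652 m^2. 1 hectare = 10000 m^2, so 0.2363 hectare = 0.2363 * 10000 = 2363 m^2. Sum: 213.02652 + 2363 = 2576.0265 m^2. Result: 2576.0265 m^2 ≈ 2576 m^2 (4 s.f.).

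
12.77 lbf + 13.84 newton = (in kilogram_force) 7.204. Check: 1 lbf = 4.4482216 N, so 12.77 lbf = 12.77 * 4.4482216 = 56.80379 N. 13.84 newton = 13.84 N. Sum: 56.80379 + 13.84 = 70.64379 N. 1 kilogram_force = 9.80665 N, so 70.64379 N = 70.64379 / 9.80665 = 7.2036618 kilogram_force ≈ 7.204 kilogram_force (4 s.f.).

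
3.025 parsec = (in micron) 9.334e+22. Check: 1 parsec = 3.0856776e+16 m, so 3.025 parsec = 3.025 * 3.0856776e+16 = 9.3341747e+16 m. 1 micron = 1e-06 m, so 9.3341747e+16 m = 9.3341747e+16 / 1e-06 = 9.3341747e+22 micron ≈ 9.334e+22 micron (4 s.f.).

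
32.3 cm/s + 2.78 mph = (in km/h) 1 cm/s = 0.01 m/s, so 32.3 cm/s = 32.3 * 0.01 = 0.323 m/s. 1 mph = 0.44704 m/s, so 2.78 mph = 2.78 * 0.44704 = 1.2427712 m/s. Sum: 0.323 + 1.2427712 = 1.5657712 m/s. 1 km/h = 0.27777778 m/s, so 1.5657712 m/s = 1.5657712 / 0.27777778 = 5.6367763 km/h ≈ 5.637 km/h (4 s.f.). Final answer: 5.637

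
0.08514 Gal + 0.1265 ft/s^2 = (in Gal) 3.941. Check: 1 Gal = 0.01 m/s^2, so 0.08514 Gal = 0.08514 * 0.01 = 0.0008514 m/s^2. 1 ft/s^2 = 0.3048 m/s^2, so 0.1265 ft/s^2 = 0.1265 * 0.3048 = 0.0385572 m/s^2. Sum: 0.0008514 + 0.0385572 = 0.0394086 m/s^2. 1 Gal = 0.01 m/s^2, so 0.0394086 m/s^2 = 0.0394086 / 0.01 = 3.94086 Gal ≈ 3.941 Gal (4 s.f.).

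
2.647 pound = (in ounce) 1 pound = 0.45359237 kg, so 2.647 pound = 2.647 * 0.45359237 = 1.200659 kg. 1 ounce = 0.028349523 kg, so 1.200659 kg = 1.200659 / 0.028349523 = 42.352 ounce ≈ 42.35 ounce (4 s.f.). Final answer: 42.35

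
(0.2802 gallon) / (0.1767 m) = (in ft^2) 0.06461. Check: 1 gallon = 0.0037854118 m^3, so 0.2802 gallon = 0.2802 * 0.0037854118 = 0.0010606724 m^3. 0.1767 m is already in m. Combine: 0.0010606724 m^3 / 0.1767 m = 0.0060026734 m^2. 1 ft^2 = 0.09290304 m^2, so 0.0060026734 m^2 = 0.0060026734 / 0.09290304 = 0.064612238 ft^2 ≈ 0.06461 ft^2 (4 s.f.).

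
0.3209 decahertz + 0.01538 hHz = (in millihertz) 1 decahertz = 10 Hz, so 0.3209 decahertz = 0.3209 * 10 = 3.209 Hz. 1 hHz = 100 Hz, so 0.01538 hHz = 0.01538 * 100 = 1.538 Hz. Sum: 3.209 + 1.538 = 4.747 Hz. 1 millihertz = 0.001 Hz, so 4.747 Hz = 4.747 / 0.001 = 4747 millihertz. Final answer: 4747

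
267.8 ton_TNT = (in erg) 1.12e+19. Check: 1 ton_TNT = 4.184e+09 J, so 267.8 ton_TNT = 267.8 * 4.184e+09 = 1.1204752e+12 J. 1 erg = 1e-07 J, so 1.1204752e+12 J = 1.1204752e+12 / 1e-07 = 1.1204752e+19 erg ≈ 1.12e+19 erg (4 s.f.).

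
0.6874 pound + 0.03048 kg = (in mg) 1 pound = 0.45359237 kg, so 0.6874 pound = 0.6874 * 0.45359237 = 0.3117994 kg. 0.03048 kg is already in kg. Sum: 0.3117994 + 0.03048 = 0.3422794 kg. 1 mg = 1e-06 kg, so 0.3422794 kg = 0.3422794 / 1e-06 = 342279.4 mg ≈ 3.423e+05 mg (4 s.f.). Final answer: 3.423e+05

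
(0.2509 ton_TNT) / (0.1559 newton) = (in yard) 1 ton_TNT = 4.184e+09 J, so 0.2509 ton_TNT = 0.2509 * 4.184e+09 = 1.0497656e+09 J. 0.1559 newton = 0.1559 N. Combine: 1.0497656e+09 J / 0.1559 N = 6.7335831e+09 m. 1 yard = 0.9144 m, so 6.7335831e+09 m = 6.7335831e+09 / 0.9144 = 7.363936e+09 yard ≈ 7.364e+09 yard (4 s.f.). Final answer: 7.364e+09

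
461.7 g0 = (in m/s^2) 4528. Check: 1 g0 = 9.80665 m/s^2, so 461.7 g0 = 461.7 * 9.80665 = 4527.7303 m/s^2. Result: 4527.7303 m/s^2 ≈ 4528 m/s^2 (4 s.f.).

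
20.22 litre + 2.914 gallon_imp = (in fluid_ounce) 1132. Check: 1 litre = 0.001 m^3, so 20.22 litre = 20.22 * 0.001 = 0.02022 m^3. 1 gallon_imp = 0.00454609 m^3, so 2.914 gallon_imp = 2.914 * 0.00454609 = 0.013247306 m^3. Sum: 0.02022 + 0.013247306 = 0.033467306 m^3. 1 fluid_ounce = 2.957353e-05 m^3, so 0.033467306 m^3 = 0.033467306 / 2.957353e-05 = 1131.6643 fluid_ounce ≈ 1132 fluid_ounce (4 s.f.).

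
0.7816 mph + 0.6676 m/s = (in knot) 1 mph = 0.44704 m/s, so 0.7816 mph = 0.7816 * 0.44704 = 0.34940646 m/s. 0.6676 m/s is already in m/s. Sum: 0.34940646 + 0.6676 = 1.0170065 m/s. 1 knot = 0.51444444 m/s, so 1.0170065 m/s = 1.0170065 / 0.51444444 = 1.9769024 knot ≈ 1.977 knot (4 s.f.). Final answer: 1.977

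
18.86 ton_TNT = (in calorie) 1.886e+10. Check: 1 ton_TNT = 4.184e+09 J, so 18.86 ton_TNT = 18.86 * 4.184e+09 = 7.891024e+10 J. 1 calorie = 4.184 J, so 7.891024e+10 J = 7.891024e+10 / 4.184 = 1.886e+10 calorie.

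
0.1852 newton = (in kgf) 0.1852 newton = 0.1852 N. 1 kgf = 9.80665 N, so 0.1852 N = 0.1852 / 9.80665 = 0.018885144 kgf ≈ 0.01889 kgf (4 s.f.). Final answer: 0.01889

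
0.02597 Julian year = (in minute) 1.366e+04. Check: 1 Julian year = 31557600 s, so 0.02597 Julian year = 0.02597 * 31557600 = 819550.87 s. 1 minute = 60 s, so 819550.87 s = 819550.87 / 60 = 13659.181 minute ≈ 1.366e+04 minute (4 s.f.).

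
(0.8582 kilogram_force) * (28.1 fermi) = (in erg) 1 kilogram_force = 9.80665 N, so 0.8582 kilogram_force = 0.8582 * 9.80665 = 8.416067 N. 1 fermi = 1e-15 m, so 28.1 fermi = 28.1 * 1e-15 = 2.81e-14 m. Combine: 8.416067 N * 2.81e-14 m = 2.3649148e-13 J. 1 erg = 1e-07 J, so 2.3649148e-13 J = 2.3649148e-13 / 1e-07 = 2.3649148e-06 erg ≈ 2.365e-06 erg (4 s.f.). Final answer: 2.365e-06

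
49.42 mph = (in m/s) 1 mph = 0.44704 m/s, so 49.42 mph = 49.42 * 0.44704 = 22.092717 m/s. Result: 22.092717 m/s ≈ 22.09 m/s (4 s.f.). Final answer: 22.09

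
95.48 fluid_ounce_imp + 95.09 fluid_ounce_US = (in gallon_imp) 1.215. Check: 1 fluid_ounce_imp = 2.8413063e-05 m^3, so 95.48 fluid_ounce_imp = 95.48 * 2.8413063e-05 = 0.0027128792 m^3. 1 fluid_ounce_US = 2.957353e-05 m^3, so 95.09 fluid_ounce_US = 95.09 * 2.957353e-05 = 0.0028121469 m^3. Sum: 0.0027128792 + 0.0028121469 = 0.0055250261 m^3. 1 gallon_imp = 0.00454609 m^3, so 0.0055250261 m^3 = 0.0055250261 / 0.00454609 = 1.2153358 gallon_imp ≈ 1.215 gallon_imp (4 s.f.).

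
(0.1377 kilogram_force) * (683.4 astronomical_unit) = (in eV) 8.617e+32. Check: 1 kilogram_force = 9.80665 N, so 0.1377 kilogram_force = 0.1377 * 9.80665 = 1.3503757 N. 1 astronomical_unit = 1.4959787e+11 m, so 683.4 astronomical_unit = 683.4 * 1.4959787e+11 = 1.0223518e+14 m. Combine: 1.3503757 N * 1.0223518e+14 m = 1.3805591e+14 J. 1 eV = 1.6021766e-19 J, so 1.3805591e+14 J = 1.3805591e+14 / 1.6021766e-19 = 8.6167721e+32 eV ≈ 8.617e+32 eV (4 s.f.).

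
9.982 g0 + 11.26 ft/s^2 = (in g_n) 10.33. Check: 1 g0 = 9.80665 m/s^2, so 9.982 g0 = 9.982 * 9.80665 = 97.88998 m/s^2. 1 ft/s^2 = 0.3048 m/s^2, so 11.26 ft/s^2 = 11.26 * 0.3048 = 3.432048 m/s^2. Sum: 97.88998 + 3.432048 = 101.32203 m/s^2. 1 g_n = 9.80665 m/s^2, so 101.32203 m/s^2 = 101.32203 / 9.80665 = 10.331971 g_n ≈ 10.33 g_n (4 s.f.).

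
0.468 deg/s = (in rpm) 0.078. Check: 1 deg/s = 0.017453293 rad/s, so 0.468 deg/s = 0.468 * 0.017453293 = 0.0081681409 rad/s. 1 rpm = 0.10471976 rad/s, so 0.0081681409 rad/s = 0.0081681409 / 0.10471976 = 0.078 rpm.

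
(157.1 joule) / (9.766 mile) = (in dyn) 157.1 joule = 157.1 J. 1 mile = 1609.344 m, so 9.766 mile = 9.766 * 1609.344 = 15716.854 m. Combine: 157.1 J / 15716.854 m = 0.0099956394 N. 1 dyn = 1e-05 N, so 0.0099956394 N = 0.0099956394 / 1e-05 = 999.56394 dyn ≈ 999.6 dyn (4 s.f.). Final answer: 999.6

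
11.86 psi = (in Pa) 1 psi = 6894.7573 Pa, so 11.86 psi = 11.86 * 6894.7573 = 81771.821 Pa. Result: 81771.821 Pa ≈ 8.177e+04 Pa (4 s.f.). Final answer: 8.177e+04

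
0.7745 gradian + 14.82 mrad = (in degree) 1 gradian = 0.015707963 rad, so 0.7745 gradian = 0.7745 * 0.015707963 = 0.012165818 rad. 1 mrad = 0.001 rad, so 14.82 mrad = 14.82 * 0.001 = 0.01482 rad. Sum: 0.012165818 + 0.01482 = 0.026985818 rad. 1 degree = 0.017453293 rad, so 0.026985818 rad = 0.026985818 / 0.017453293 = 1.5461735 degree ≈ 1.546 degree (4 s.f.). Final answer: 1.546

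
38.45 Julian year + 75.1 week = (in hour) 1 Julian year = 31557600 s, so 38.45 Julian year = 38.45 * 31557600 = 1.2133897e+09 s. 1 week = 604800 s, so 75.1 week = 75.1 * 604800 = 45420480 s. Sum: 1.2133897e+09 + 45420480 = 1.2588102e+09 s. 1 hour = 3600 s, so 1.2588102e+09 s = 1.2588102e+09 / 3600 = 349669.5 hour ≈ 3.497e+05 hour (4 s.f.). Final answer: 3.497e+05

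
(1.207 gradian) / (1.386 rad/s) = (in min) 1 gradian = 0.015707963 rad, so 1.207 gradian = 1.207 * 0.015707963 = 0.018959512 rad. 1.386 rad/s is already in rad/s. Combine: 0.018959512 rad / 1.386 rad/s = 0.013679301 s. 1 min = 60 s, so 0.013679301 s = 0.013679301 / 60 = 0.00022798836 min ≈ 0.000228 min (4 s.f.). Final answer: 0.000228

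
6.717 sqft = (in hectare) 1 sqft = 0.09290304 m^2, so 6.717 sqft = 6.717 * 0.09290304 = 0.62402972 m^2. 1 hectare = 10000 m^2, so 0.62402972 m^2 = 0.62402972 / 10000 = 6.2402972e-05 hectare ≈ 6.24e-05 hectare (4 s.f.). Final answer: 6.24e-05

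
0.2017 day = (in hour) 4.841. Check: 1 day = 86400 s, so 0.2017 day = 0.2017 * 86400 = 17426.88 s. 1 hour = 3600 s, so 17426.88 s = 17426.88 / 3600 = 4.8408 hour ≈ 4.841 hour (4 s.f.).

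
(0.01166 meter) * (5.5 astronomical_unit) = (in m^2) 9.594e+09. Check: 0.01166 meter = 0.01166 m. 1 astronomical_unit = 1.4959787e+11 m, so 5.5 astronomical_unit = 5.5 * 1.4959787e+11 = 8.2278829e+11 m. Combine: 0.01166 m * 8.2278829e+11 m = 9.5937114e+09 m^2. Result: 9.5937114e+09 m^2 ≈ 9.594e+09 m^2 (4 s.f.).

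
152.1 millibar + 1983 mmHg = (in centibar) 279.6. Check: 1 millibar = 100 Pa, so 152.1 millibar = 152.1 * 100 = 15210 Pa. 1 mmHg = 133.32237 Pa, so 1983 mmHg = 1983 * 133.32237 = 264378.26 Pa. Sum: 15210 + 264378.26 = 279588.26 Pa. 1 centibar = 1000 Pa, so 279588.26 Pa = 279588.26 / 1000 = 279.58826 centibar ≈ 279.6 centibar (4 s.f.).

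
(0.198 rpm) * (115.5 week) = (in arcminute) 4.979e+09. Check: 1 rpm = 0.10471976 rad/s, so 0.198 rpm = 0.198 * 0.10471976 = 0.020734512 rad/s. 1 week = 604800 s, so 115.5 week = 115.5 * 604800 = 69854400 s. Combine: 0.020734512 rad/s * 69854400 s = 1448396.9 rad. 1 arcminute = 0.00029088821 rad, so 1448396.9 rad = 1448396.9 / 0.00029088821 = 4.9792216e+09 arcminute ≈ 4.979e+09 arcminute (4 s.f.).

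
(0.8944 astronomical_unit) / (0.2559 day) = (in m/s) 1 astronomical_unit = 1.4959787e+11 m, so 0.8944 astronomical_unit = 0.8944 * 1.4959787e+11 = 1.3380034e+11 m. 1 day = 86400 s, so 0.2559 day = 0.2559 * 86400 = 22109.76 s. Combine: 1.3380034e+11 m / 22109.76 s = 6051641.2 m/s. Result: 6051641.2 m/s ≈ 6.052e+06 m/s (4 s.f.). Final answer: 6.052e+06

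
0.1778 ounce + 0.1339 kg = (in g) 138.9. Check: 1 ounce = 0.028349523 kg, so 0.1778 ounce = 0.1778 * 0.028349523 = 0.0050405452 kg. 0.1339 kg is already in kg. Sum: 0.0050405452 + 0.1339 = 0.13894055 kg. 1 g = 0.001 kg, so 0.13894055 kg = 0.13894055 / 0.001 = 138.94055 g ≈ 138.9 g (4 s.f.).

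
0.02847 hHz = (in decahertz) 1 hHz = 100 Hz, so 0.02847 hHz = 0.02847 * 100 = 2.847 Hz. 1 decahertz = 10 Hz, so 2.847 Hz = 2.847 / 10 = 0.2847 decahertz. Final answer: 0.2847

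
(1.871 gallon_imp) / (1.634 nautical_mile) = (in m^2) 2.811e-06. Check: 1 gallon_imp = 0.00454609 m^3, so 1.871 gallon_imp = 1.871 * 0.00454609 = 0.0085057344 m^3. 1 nautical_mile = 1852 m, so 1.634 nautical_mile = 1.634 * 1852 = 3026.168 m. Combine: 0.0085057344 m^3 / 3026.168 m = 2.8107278e-06 m^2. Result: 2.8107278e-06 m^2 ≈ 2.811e-06 m^2 (4 s.f.).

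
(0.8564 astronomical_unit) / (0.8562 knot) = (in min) 4.848e+09. Check: 1 astronomical_unit = 1.4959787e+11 m, so 0.8564 astronomical_unit = 0.8564 * 1.4959787e+11 = 1.2811562e+11 m. 1 knot = 0.51444444 m/s, so 0.8562 knot = 0.8562 * 0.51444444 = 0.44046733 m/s. Combine: 1.2811562e+11 m / 0.44046733 m/s = 2.9086292e+11 s. 1 min = 60 s, so 2.9086292e+11 s = 2.9086292e+11 / 60 = 4.8477154e+09 min ≈ 4.848e+09 min (4 s.f.).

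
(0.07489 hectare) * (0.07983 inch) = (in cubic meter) 1 hectare = 10000 m^2, so 0.07489 hectare = 0.07489 * 10000 = 748.9 m^2. 1 inch = 0.0254 m, so 0.07983 inch = 0.07983 * 0.0254 = 0.002027682 m. Combine: 748.9 m^2 * 0.002027682 m = 1.518531 m^3. 1.518531 m^3 = 1.518531 cubic meter ≈ 1.519 cubic meter (4 s.f.). Final answer: 1.519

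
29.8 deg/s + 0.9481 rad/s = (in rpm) 14.02. Check: 1 deg/s = 0.017453293 rad/s, so 29.8 deg/s = 29.8 * 0.017453293 = 0.52010812 rad/s. 0.9481 rad/s is already in rad/s. Sum: 0.52010812 + 0.9481 = 1.4682081 rad/s. 1 rpm = 0.10471976 rad/s, so 1.4682081 rad/s = 1.4682081 / 0.10471976 = 14.020355 rpm ≈ 14.02 rpm (4 s.f.).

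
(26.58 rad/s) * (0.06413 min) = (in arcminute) 26.58 rad/s is already in rad/s. 1 min = 60 s, so 0.06413 min = 0.06413 * 60 = 3.8478 s. Combine: 26.58 rad/s * 3.8478 s = 102.27452 rad. 1 arcminute = 0.00029088821 rad, so 102.27452 rad = 102.27452 / 0.00029088821 = 351593.91 arcminute ≈ 3.516e+05 arcminute (4 s.f.). Final answer: 3.516e+05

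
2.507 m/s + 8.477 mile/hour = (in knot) 2.507 m/s is already in m/s. 1 mile/hour = 0.44704 m/s, so 8.477 mile/hour = 8.477 * 0.44704 = 3.7895581 m/s. Sum: 2.507 + 3.7895581 = 6.2965581 m/s. 1 knot = 0.51444444 m/s, so 6.2965581 m/s = 6.2965581 / 0.51444444 = 12.23953 knot ≈ 12.24 knot (4 s.f.). Final answer: 12.24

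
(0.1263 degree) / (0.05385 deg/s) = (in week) 3.878e-06. Check: 1 degree = 0.017453293 rad, so 0.1263 degree = 0.1263 * 0.017453293 = 0.0022043508 rad. 1 deg/s = 0.017453293 rad/s, so 0.05385 deg/s = 0.05385 * 0.017453293 = 0.0009398598 rad/s. Combine: 0.0022043508 rad / 0.0009398598 rad/s = 2.3454039 s. 1 week = 604800 s, so 2.3454039 s = 2.3454039 / 604800 = 3.8779826e-06 week ≈ 3.878e-06 week (4 s.f.).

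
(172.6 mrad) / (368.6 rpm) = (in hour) 1.242e-06. Check: 1 mrad = 0.001 rad, so 172.6 mrad = 172.6 * 0.001 = 0.1726 rad. 1 rpm = 0.10471976 rad/s, so 368.6 rpm = 368.6 * 0.10471976 = 38.599702 rad/s. Combine: 0.1726 rad / 38.599702 rad/s = 0.0044715371 s. 1 hour = 3600 s, so 0.0044715371 s = 0.0044715371 / 3600 = 1.2420937e-06 hour ≈ 1.242e-06 hour (4 s.f.).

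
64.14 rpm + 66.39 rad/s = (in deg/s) 1 rpm = 0.10471976 rad/s, so 64.14 rpm = 64.14 * 0.10471976 = 6.7167251 rad/s. 66.39 rad/s is already in rad/s. Sum: 6.7167251 + 66.39 = 73.106725 rad/s. 1 deg/s = 0.017453293 rad/s, so 73.106725 rad/s = 73.106725 / 0.017453293 = 4188.7068 deg/s ≈ 4189 deg/s (4 s.f.). Final answer: 4189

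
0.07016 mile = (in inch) 4445. Check: 1 mile = 1609.344 m, so 0.07016 mile = 0.07016 * 1609.344 = 112.91158 m. 1 inch = 0.0254 m, so 112.91158 m = 112.91158 / 0.0254 = 4445.3376 inch ≈ 4445 inch (4 s.f.).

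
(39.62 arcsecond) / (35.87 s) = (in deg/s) 1 arcsecond = 4.8481368e-06 rad, so 39.62 arcsecond = 39.62 * 4.8481368e-06 = 0.00019208318 rad. 35.87 s is already in s. Combine: 0.00019208318 rad / 35.87 s = 5.3549813e-06 rad/s. 1 deg/s = 0.017453293 rad/s, so 5.3549813e-06 rad/s = 5.3549813e-06 / 0.017453293 = 0.00030681783 deg/s ≈ 0.0003068 deg/s (4 s.f.). Final answer: 0.0003068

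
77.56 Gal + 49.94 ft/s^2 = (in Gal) 1600. Check: 1 Gal = 0.01 m/s^2, so 77.56 Gal = 77.56 * 0.01 = 0.7756 m/s^2. 1 ft/s^2 = 0.3048 m/s^2, so 49.94 ft/s^2 = 49.94 * 0.3048 = 15.221712 m/s^2. Sum: 0.7756 + 15.221712 = 15.997312 m/s^2. 1 Gal = 0.01 m/s^2, so 15.997312 m/s^2 = 15.997312 / 0.01 = 1599.7312 Gal ≈ 1600 Gal (4 s.f.).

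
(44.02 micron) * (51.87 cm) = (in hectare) 1 micron = 1e-06 m, so 44.02 micron = 44.02 * 1e-06 = 4.402e-05 m. 1 cm = 0.01 m, so 51.87 cm = 51.87 * 0.01 = 0.5187 m. Combine: 4.402e-05 m * 0.5187 m = 2.2833174e-05 m^2. 1 hectare = 10000 m^2, so 2.2833174e-05 m^2 = 2.2833174e-05 / 10000 = 2.2833174e-09 hectare ≈ 2.283e-09 hectare (4 s.f.). Final answer: 2.283e-09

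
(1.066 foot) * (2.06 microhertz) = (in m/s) 6.693e-07. Check: 1 foot = 0.3048 m, so 1.066 foot = 1.066 * 0.3048 = 0.3249168 m. 1 microhertz = 1e-06 Hz, so 2.06 microhertz = 2.06 * 1e-06 = 2.06e-06 Hz. Combine: 0.3249168 m * 2.06e-06 Hz = 6.6932861e-07 m/s. Result: 6.6932861e-07 m/s ≈ 6.693e-07 m/s (4 s.f.).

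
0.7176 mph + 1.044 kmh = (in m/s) 1 mph = 0.44704 m/s, so 0.7176 mph = 0.7176 * 0.44704 = 0.3207959 m/s. 1 kmh = 0.27777778 m/s, so 1.044 kmh = 1.044 * 0.27777778 = 0.29 m/s. Sum: 0.3207959 + 0.29 = 0.6107959 m/s. Result: 0.6107959 m/s ≈ 0.6108 m/s (4 s.f.). Final answer: 0.6108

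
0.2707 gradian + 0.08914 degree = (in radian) 1 gradian = 0.015707963 rad, so 0.2707 gradian = 0.2707 * 0.015707963 = 0.0042521457 rad. 1 degree = 0.017453293 rad, so 0.08914 degree = 0.08914 * 0.017453293 = 0.0015557865 rad. Sum: 0.0042521457 + 0.0015557865 = 0.0058079322 rad. 0.0058079322 rad = 0.0058079322 radian ≈ 0.005808 radian (4 s.f.). Final answer: 0.005808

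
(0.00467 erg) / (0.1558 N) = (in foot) 1 erg = 1e-07 J, so 0.00467 erg = 0.00467 * 1e-07 = 4.67e-10 J. 0.1558 N is already in N. Combine: 4.67e-10 J / 0.1558 N = 2.9974326e-09 m. 1 foot = 0.3048 m, so 2.9974326e-09 m = 2.9974326e-09 / 0.3048 = 9.8340965e-09 foot ≈ 9.834e-09 foot (4 s.f.). Final answer: 9.834e-09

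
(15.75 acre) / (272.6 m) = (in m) 1 acre = 4046.8564 m^2, so 15.75 acre = 15.75 * 4046.8564 = 63737.989 m^2. 272.6 m is already in m. Combine: 63737.989 m^2 / 272.6 m = 233.81507 m. Result: 233.81507 m ≈ 233.8 m (4 s.f.). Final answer: 233.8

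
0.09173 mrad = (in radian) 1 mrad = 0.001 rad, so 0.09173 mrad = 0.09173 * 0.001 = 9.173e-05 rad. 9.173e-05 rad = 9.173e-05 radian. Final answer: 9.173e-05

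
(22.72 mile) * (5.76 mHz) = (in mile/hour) 471.1. Check: 1 mile = 1609.344 m, so 22.72 mile = 22.72 * 1609.344 = 36564.296 m. 1 mHz = 0.001 Hz, so 5.76 mHz = 5.76 * 0.001 = 0.00576 Hz. Combine: 36564.296 m * 0.00576 Hz = 210.61034 m/s. 1 mile/hour = 0.44704 m/s, so 210.61034 m/s = 210.61034 / 0.44704 = 471.12192 mile/hour ≈ 471.1 mile/hour (4 s.f.).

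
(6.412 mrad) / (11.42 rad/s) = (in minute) 1 mrad = 0.001 rad, so 6.412 mrad = 6.412 * 0.001 = 0.006412 rad. 11.42 rad/s is already in rad/s. Combine: 0.006412 rad / 11.42 rad/s = 0.0005614711 s. 1 minute = 60 s, so 0.0005614711 s = 0.0005614711 / 60 = 9.3578517e-06 minute ≈ 9.358e-06 minute (4 s.f.). Final answer: 9.358e-06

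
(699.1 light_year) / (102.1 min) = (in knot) 1 light_year = 9.4607305e+15 m, so 699.1 light_year = 699.1 * 9.4607305e+15 = 6.6139967e+18 m. 1 min = 60 s, so 102.1 min = 102.1 * 60 = 6126 s. Combine: 6.6139967e+18 m / 6126 s = 1.0796599e+15 m/s. 1 knot = 0.51444444 m/s, so 1.0796599e+15 m/s = 1.0796599e+15 / 0.51444444 = 2.098691e+15 knot ≈ 2.099e+15 knot (4 s.f.). Final answer: 2.099e+15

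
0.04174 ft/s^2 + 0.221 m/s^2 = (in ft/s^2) 0.7668. Check: 1 ft/s^2 = 0.3048 m/s^2, so 0.04174 ft/s^2 = 0.04174 * 0.3048 = 0.012722352 m/s^2. 0.221 m/s^2 is already in m/s^2. Sum: 0.012722352 + 0.221 = 0.23372235 m/s^2. 1 ft/s^2 = 0.3048 m/s^2, so 0.23372235 m/s^2 = 0.23372235 / 0.3048 = 0.76680562 ft/s^2 ≈ 0.7668 ft/s^2 (4 s.f.).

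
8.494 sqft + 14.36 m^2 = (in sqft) 163.1. Check: 1 sqft = 0.09290304 m^2, so 8.494 sqft = 8.494 * 0.09290304 = 0.78911842 m^2. 14.36 m^2 is already in m^2. Sum: 0.78911842 + 14.36 = 15.149118 m^2. 1 sqft = 0.09290304 m^2, so 15.149118 m^2 = 15.149118 / 0.09290304 = 163.06375 sqft ≈ 163.1 sqft (4 s.f.).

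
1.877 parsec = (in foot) 1 parsec = 3.0856776e+16 m, so 1.877 parsec = 1.877 * 3.0856776e+16 = 5.7918168e+16 m. 1 foot = 0.3048 m, so 5.7918168e+16 m = 5.7918168e+16 / 0.3048 = 1.9002024e+17 foot ≈ 1.9e+17 foot (4 s.f.). Final answer: 1.9e+17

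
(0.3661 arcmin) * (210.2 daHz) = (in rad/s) 1 arcmin = 0.00029088821 rad, so 0.3661 arcmin = 0.3661 * 0.00029088821 = 0.00010649417 rad. 1 daHz = 10 Hz, so 210.2 daHz = 210.2 * 10 = 2102 Hz. Combine: 0.00010649417 rad * 2102 Hz = 0.22385075 rad/s. Result: 0.22385075 rad/s ≈ 0.2239 rad/s (4 s.f.). Final answer: 0.2239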